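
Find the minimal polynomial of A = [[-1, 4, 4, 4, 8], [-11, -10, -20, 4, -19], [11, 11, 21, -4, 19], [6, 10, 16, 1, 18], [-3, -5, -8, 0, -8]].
m_A(x) = (x - 1)^2(x + 1)

The characteristic polynomial factors as (x - 1)^4(x + 1). The minimal polynomial is ∏(x - λ)^{k_λ} where k_λ is the size of the largest Jordan block at λ.

For λ = -1: rank(A + I) = 4, and the largest Jordan block has size 1 (the smallest k with rank((A + I)^k) = rank((A + I)^(k+1))).
For λ = 1: rank(A - I) = 2, and the largest Jordan block has size 2 (the smallest k with rank((A - I)^k) = rank((A - I)^(k+1))).

So m_A(x) = (x - 1)^2(x + 1).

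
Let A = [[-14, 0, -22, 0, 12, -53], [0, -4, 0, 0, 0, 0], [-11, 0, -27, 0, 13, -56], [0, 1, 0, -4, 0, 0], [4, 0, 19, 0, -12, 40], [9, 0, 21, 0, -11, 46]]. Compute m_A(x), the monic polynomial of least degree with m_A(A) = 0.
m_A(x) = (x - 5)(x + 4)^3

The characteristic polynomial factors as (x - 5)(x + 4)^5. The minimal polynomial is ∏(x - λ)^{k_λ} where k_λ is the size of the largest Jordan block at λ.

For λ = -4: rank(A + 4I) = 4, and the largest Jordan block has size 3 (the smallest k with rank((A + 4I)^k) = rank((A + 4I)^(k+1))).
For λ = 5: rank(A - 5I) = 5, and the largest Jordan block has size 1 (the smallest k with rank((A - 5I)^k) = rank((A - 5I)^(k+1))).

So m_A(x) = (x - 5)(x + 4)^3.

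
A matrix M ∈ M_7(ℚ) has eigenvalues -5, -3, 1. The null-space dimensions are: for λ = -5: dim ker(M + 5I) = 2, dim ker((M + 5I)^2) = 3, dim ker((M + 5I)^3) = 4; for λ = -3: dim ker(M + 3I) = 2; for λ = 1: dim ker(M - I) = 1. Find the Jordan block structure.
λ = -5: successive nullity increments [2, 1, 1] count blocks of size ≥ k; block sizes are [3, 1].
λ = -3: successive nullity increments [2] count blocks of size ≥ k; block sizes are [1, 1].
λ = 1: successive nullity increments [1] count blocks of size ≥ k; block sizes are [1].

Jordan blocks: (-5, 3), (-5, 1), (-3, 1), (-3, 1), (1, 1)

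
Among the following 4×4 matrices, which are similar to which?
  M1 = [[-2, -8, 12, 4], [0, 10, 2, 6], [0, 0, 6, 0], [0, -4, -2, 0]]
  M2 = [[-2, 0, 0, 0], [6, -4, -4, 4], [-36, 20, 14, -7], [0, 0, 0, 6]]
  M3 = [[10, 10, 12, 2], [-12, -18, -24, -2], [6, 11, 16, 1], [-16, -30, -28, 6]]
2 classes: {M1}, {M2, M3}

Characteristic polynomials: χ_{M1} = (x - 6)^2(x - 4)(x + 2), χ_{M2} = (x - 6)^2(x - 4)(x + 2), χ_{M3} = (x - 6)^2(x - 4)(x + 2).

{M1}: invariant factors x - 6, (x - 6)(x - 4)(x + 2).

{M2, M3}: invariant factors (x - 6)^2(x - 4)(x + 2).

Matrices are similar if and only if their invariant-factor lists agree; the partition into similarity classes is {M1}, {M2, M3}.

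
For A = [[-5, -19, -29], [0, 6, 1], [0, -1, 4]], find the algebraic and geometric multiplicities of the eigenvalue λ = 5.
algebraic multiplicity 2, geometric multiplicity 1

The characteristic polynomial is (x - 5)^2(x + 5), so the factor x - 5 appears with exponent 2: the algebraic multiplicity is 2.

rank(A - 5I) = 2, so the eigenspace has dimension 3 - 2 = 1: the geometric multiplicity is 1.

Since 1 < 2, A is not diagonalizable.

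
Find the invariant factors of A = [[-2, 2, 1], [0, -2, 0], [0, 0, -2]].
x + 2, (x + 2)^2

The Jordan structure of A has elementary divisors (x + 2)^2, (x + 2). Arranging the block sizes at each eigenvalue in decreasing order and taking row products gives the invariant factors.

Invariant factors (smallest first, each dividing the next): x + 2, (x + 2)^2.

Check: the last factor (x + 2)^2 is the minimal polynomial, and the product (x + 2)^3 is the characteristic polynomial.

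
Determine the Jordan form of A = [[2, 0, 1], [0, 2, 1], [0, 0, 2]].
J = [[2, 1, 0], [0, 2, 0], [0, 0, 2]]

The characteristic polynomial is det(xI - A) = (x - 2)^3, so the eigenvalues are 2 (algebraic multiplicity 3).

For λ = 2: rank(A - 2I) = 1, rank((A - 2I)^2) = 0. The eigenspace has dimension 3 - 1 = 2, so there are 2 Jordan blocks; the rank sequence gives block sizes [2, 1].

Assembling the blocks gives the Jordan form J above.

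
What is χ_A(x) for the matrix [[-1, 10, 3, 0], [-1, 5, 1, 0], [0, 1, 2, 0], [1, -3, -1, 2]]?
xI - A = [[x + 1, -10, -3, 0], [1, x - 5, -1, 0], [0, -1, x - 2, 0], [-1, 3, 1, x - 2]].

Expanding det(xI - A) along the first row:
det(xI - A) = + (x + 1)·det([[x - 5, -1, 0], [-1, x - 2, 0], [3, 1, x - 2]]) - (-10)·det([[1, -1, 0], [0, x - 2, 0], [-1, 1, x - 2]]) + (-3)·det([[1, x - 5, 0], [0, -1, 0], [-1, 3, x - 2]]) - (0)·det([[1, x - 5, -1], [0, -1, x - 2], [-1, 3, 1]]).

Evaluating gives χ_A(x) = x^4 - 8x^3 + 24x^2 - 32x + 16 = (x - 2)^4.

χ_A(x) = (x - 2)^4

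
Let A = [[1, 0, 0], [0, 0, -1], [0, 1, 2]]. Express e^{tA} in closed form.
e^{tA} = [[e^{t}, 0, 0], [0, (1 - t)*e^{t}, -t*e^{t}], [0, t*e^{t}, (t + 1)*e^{t}]]

A has Jordan form J = [[1, 1, 0], [0, 1, 0], [0, 0, 1]] with A = PJP^{-1}, so e^{tA} = P e^{tJ} P^{-1}.

For a Jordan block J_k(λ), e^{tJ_k(λ)} = e^{λt} · (I + tN + t^2 N^2/2! + ... + t^{k-1} N^{k-1}/(k-1)!) where N is the nilpotent superdiagonal part.

Assembling the blocks and conjugating back gives the entries of e^{tA} as shown above.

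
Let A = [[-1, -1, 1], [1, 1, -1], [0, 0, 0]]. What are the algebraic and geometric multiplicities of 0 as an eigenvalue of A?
algebraic multiplicity 3, geometric multiplicity 2

The characteristic polynomial is x^3, so the factor x appears with exponent 3: the algebraic multiplicity is 3.

rank(A) = 1, so the eigenspace has dimension 3 - 1 = 2: the geometric multiplicity is 2.

Since 2 < 3, A is not diagonalizable.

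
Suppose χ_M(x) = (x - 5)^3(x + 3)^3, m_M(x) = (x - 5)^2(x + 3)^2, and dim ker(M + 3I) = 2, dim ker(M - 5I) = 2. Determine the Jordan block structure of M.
Jordan blocks: (-3, 2), (-3, 1), (5, 2), (5, 1)

λ = -3: algebraic multiplicity 3 (exponent in χ_M), largest block size 2 (exponent in m_M), 2 blocks (geometric multiplicity). These force block sizes [2, 1].
λ = 5: algebraic multiplicity 3 (exponent in χ_M), largest block size 2 (exponent in m_M), 2 blocks (geometric multiplicity). These force block sizes [2, 1].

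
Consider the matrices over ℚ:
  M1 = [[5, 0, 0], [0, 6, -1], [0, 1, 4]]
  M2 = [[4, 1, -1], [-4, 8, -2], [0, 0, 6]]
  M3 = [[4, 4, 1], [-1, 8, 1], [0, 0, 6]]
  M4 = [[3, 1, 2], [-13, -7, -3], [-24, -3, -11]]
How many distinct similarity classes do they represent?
4 classes: {M1}, {M2}, {M3}, {M4}

Characteristic polynomials: χ_{M1} = (x - 5)^3, χ_{M2} = (x - 6)^3, χ_{M3} = (x - 6)^3, χ_{M4} = (x + 5)^3.

{M1}: invariant factors x - 5, (x - 5)^2.

{M2}: invariant factors x - 6, (x - 6)^2.

{M3}: invariant factors (x - 6)^3.

{M4}: invariant factors (x + 5)^3.

Matrices are similar if and only if their invariant-factor lists agree; the partition into similarity classes is {M1}, {M2}, {M3}, {M4}.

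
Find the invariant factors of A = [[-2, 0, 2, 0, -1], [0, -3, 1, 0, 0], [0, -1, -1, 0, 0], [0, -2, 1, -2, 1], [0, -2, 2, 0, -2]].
The Jordan structure of A has elementary divisors (x + 2)^3, (x + 2)^2. Arranging the block sizes at each eigenvalue in decreasing order and taking row products gives the invariant factors.

Invariant factors (smallest first, each dividing the next): (x + 2)^2, (x + 2)^3.

Check: the last factor (x + 2)^3 is the minimal polynomial, and the product (x + 2)^5 is the characteristic polynomial.

(x + 2)^2, (x + 2)^3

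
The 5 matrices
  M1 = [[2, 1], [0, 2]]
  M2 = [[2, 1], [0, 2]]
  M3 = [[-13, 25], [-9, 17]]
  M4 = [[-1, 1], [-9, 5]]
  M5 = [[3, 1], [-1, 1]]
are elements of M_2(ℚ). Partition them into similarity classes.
Characteristic polynomials: χ_{M1} = (x - 2)^2, χ_{M2} = (x - 2)^2, χ_{M3} = (x - 2)^2, χ_{M4} = (x - 2)^2, χ_{M5} = (x - 2)^2.

{M1, M2, M3, M4, M5}: invariant factors (x - 2)^2.

Matrices are similar if and only if their invariant-factor lists agree; the partition into similarity classes is {M1, M2, M3, M4, M5}.

1 class: {M1, M2, M3, M4, M5}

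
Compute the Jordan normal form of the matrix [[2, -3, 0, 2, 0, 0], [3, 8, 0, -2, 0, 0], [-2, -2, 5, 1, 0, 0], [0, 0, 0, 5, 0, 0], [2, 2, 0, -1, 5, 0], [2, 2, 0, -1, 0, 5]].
The characteristic polynomial is det(xI - A) = (x - 5)^6, so the eigenvalues are 5 (algebraic multiplicity 6).

For λ = 5: rank(A - 5I) = 2, rank((A - 5I)^2) = 0. The eigenspace has dimension 6 - 2 = 4, so there are 4 Jordan blocks; the rank sequence gives block sizes [2, 2, 1, 1].

Assembling the blocks gives the Jordan form J above.

J = [[5, 1, 0, 0, 0, 0], [0, 5, 0, 0, 0, 0], [0, 0, 5, 1, 0, 0], [0, 0, 0, 5, 0, 0], [0, 0, 0, 0, 5, 0], [0, 0, 0, 0, 0, 5]]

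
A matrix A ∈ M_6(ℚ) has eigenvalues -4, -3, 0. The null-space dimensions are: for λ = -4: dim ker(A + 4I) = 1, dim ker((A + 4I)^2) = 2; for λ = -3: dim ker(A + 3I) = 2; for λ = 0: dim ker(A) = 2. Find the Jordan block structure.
Jordan blocks: (-4, 2), (-3, 1), (-3, 1), (0, 1), (0, 1)

λ = -4: successive nullity increments [1, 1] count blocks of size ≥ k; block sizes are [2].
λ = -3: successive nullity increments [2] count blocks of size ≥ k; block sizes are [1, 1].
λ = 0: successive nullity increments [2] count blocks of size ≥ k; block sizes are [1, 1].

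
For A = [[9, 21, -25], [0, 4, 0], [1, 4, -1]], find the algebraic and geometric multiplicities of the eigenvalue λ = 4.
algebraic multiplicity 3, geometric multiplicity 1

The characteristic polynomial is (x - 4)^3, so the factor x - 4 appears with exponent 3: the algebraic multiplicity is 3.

rank(A - 4I) = 2, so the eigenspace has dimension 3 - 2 = 1: the geometric multiplicity is 1.

Since 1 < 3, A is not diagonalizable.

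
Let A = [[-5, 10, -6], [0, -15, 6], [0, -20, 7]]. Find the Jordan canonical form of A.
J = [[-5, 0, 0], [0, -5, 0], [0, 0, -3]]

The characteristic polynomial is det(xI - A) = (x + 3)(x + 5)^2, so the eigenvalues are -5 (algebraic multiplicity 2), -3 (algebraic multiplicity 1).

For λ = -5: rank(A + 5I) = 1. The eigenspace has dimension 3 - 1 = 2, so there are 2 Jordan blocks; the rank sequence gives block sizes [1, 1].

For λ = -3: algebraic multiplicity 1 gives one 1×1 block.

Assembling the blocks gives the Jordan form J above.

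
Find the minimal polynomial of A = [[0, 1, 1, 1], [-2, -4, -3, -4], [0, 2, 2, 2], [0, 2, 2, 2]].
m_A(x) = x^3

The characteristic polynomial factors as x^4. The minimal polynomial is ∏(x - λ)^{k_λ} where k_λ is the size of the largest Jordan block at λ.

For λ = 0: rank(A) = 2, and the largest Jordan block has size 3 (the smallest k with rank(A^k) = rank(A^(k+1))).

So m_A(x) = x^3.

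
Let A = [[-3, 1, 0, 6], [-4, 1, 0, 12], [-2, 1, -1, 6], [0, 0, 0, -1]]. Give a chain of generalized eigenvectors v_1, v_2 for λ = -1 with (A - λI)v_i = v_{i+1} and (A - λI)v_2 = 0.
v_1 = [[2, 5, 2, 0]]^T, v_2 = [[1, 2, 1, 0]]^T

We seek v_1 ∈ ker((A + I)^2) \ ker(A + I), then set v_{i+1} = (A + I) v_i.

One such chain is v_1 = [[2, 5, 2, 0]]^T, v_2 = [[1, 2, 1, 0]]^T. Check: (A + I) v_2 = [[0, 0, 0, 0]]^T = 0.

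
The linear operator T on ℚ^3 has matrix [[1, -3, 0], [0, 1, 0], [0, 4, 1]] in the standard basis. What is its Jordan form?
J = [[1, 1, 0], [0, 1, 0], [0, 0, 1]]

The characteristic polynomial is det(xI - A) = (x - 1)^3, so the eigenvalues are 1 (algebraic multiplicity 3).

For λ = 1: rank(A - I) = 1, rank((A - I)^2) = 0. The eigenspace has dimension 3 - 1 = 2, so there are 2 Jordan blocks; the rank sequence gives block sizes [2, 1].

Assembling the blocks gives the Jordan form J above.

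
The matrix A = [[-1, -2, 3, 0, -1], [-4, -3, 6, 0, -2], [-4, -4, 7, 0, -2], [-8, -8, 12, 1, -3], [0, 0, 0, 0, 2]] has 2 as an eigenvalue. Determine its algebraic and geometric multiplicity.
algebraic multiplicity 1, geometric multiplicity 1

The characteristic polynomial is (x - 2)(x - 1)^4, so the factor x - 2 appears with exponent 1: the algebraic multiplicity is 1.

rank(A - 2I) = 4, so the eigenspace has dimension 5 - 4 = 1: the geometric multiplicity is 1.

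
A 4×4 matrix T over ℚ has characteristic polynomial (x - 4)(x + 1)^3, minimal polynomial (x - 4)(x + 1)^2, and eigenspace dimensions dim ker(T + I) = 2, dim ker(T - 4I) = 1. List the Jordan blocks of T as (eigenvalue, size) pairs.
λ = -1: algebraic multiplicity 3 (exponent in χ_T), largest block size 2 (exponent in m_T), 2 blocks (geometric multiplicity). These force block sizes [2, 1].
λ = 4: algebraic multiplicity 1 (exponent in χ_T), largest block size 1 (exponent in m_T), 1 block (geometric multiplicity). This forces block sizes [1].

Jordan blocks: (-1, 2), (-1, 1), (4, 1)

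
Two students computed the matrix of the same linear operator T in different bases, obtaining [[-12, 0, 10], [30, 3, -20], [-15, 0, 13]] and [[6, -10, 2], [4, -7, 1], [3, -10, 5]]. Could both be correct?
No.

Both have characteristic polynomial (x - 3)^2(x + 2), but the minimal polynomial of A is (x - 3)(x + 2) while the minimal polynomial of B is (x - 3)^2(x + 2). The minimal polynomial is a similarity invariant, so A and B are not similar.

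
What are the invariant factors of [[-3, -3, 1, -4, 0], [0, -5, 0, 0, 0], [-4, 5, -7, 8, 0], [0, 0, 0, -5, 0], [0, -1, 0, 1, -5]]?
(x + 5)^2, (x + 5)^3

The Jordan structure of A has elementary divisors (x + 5)^3, (x + 5)^2. Arranging the block sizes at each eigenvalue in decreasing order and taking row products gives the invariant factors.

Invariant factors (smallest first, each dividing the next): (x + 5)^2, (x + 5)^3.

Check: the last factor (x + 5)^3 is the minimal polynomial, and the product (x + 5)^5 is the characteristic polynomial.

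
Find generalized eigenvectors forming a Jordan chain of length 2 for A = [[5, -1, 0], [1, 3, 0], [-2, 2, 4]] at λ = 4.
v_1 = [[3, 4, -6]]^T, v_2 = [[-1, -1, 2]]^T

We seek v_1 ∈ ker((A - 4I)^2) \ ker(A - 4I), then set v_{i+1} = (A - 4I) v_i.

One such chain is v_1 = [[3, 4, -6]]^T, v_2 = [[-1, -1, 2]]^T. Check: (A - 4I) v_2 = [[0, 0, 0]]^T = 0.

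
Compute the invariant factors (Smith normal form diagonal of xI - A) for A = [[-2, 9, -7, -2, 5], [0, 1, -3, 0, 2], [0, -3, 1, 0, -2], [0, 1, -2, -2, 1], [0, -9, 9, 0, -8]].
The Jordan structure of A has elementary divisors (x + 2)^3, (x + 2)^2. Arranging the block sizes at each eigenvalue in decreasing order and taking row products gives the invariant factors.

Invariant factors (smallest first, each dividing the next): (x + 2)^2, (x + 2)^3.

Check: the last factor (x + 2)^3 is the minimal polynomial, and the product (x + 2)^5 is the characteristic polynomial.

(x + 2)^2, (x + 2)^3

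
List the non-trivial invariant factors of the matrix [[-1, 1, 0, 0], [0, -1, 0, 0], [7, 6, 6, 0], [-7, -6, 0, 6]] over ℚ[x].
x - 6, (x - 6)(x + 1)^2

The Jordan structure of A has elementary divisors (x + 1)^2, (x - 6), (x - 6). Arranging the block sizes at each eigenvalue in decreasing order and taking row products gives the invariant factors.

Invariant factors (smallest first, each dividing the next): x - 6, (x - 6)(x + 1)^2.

Check: the last factor (x - 6)(x + 1)^2 is the minimal polynomial, and the product (x - 6)^2(x + 1)^2 is the characteristic polynomial.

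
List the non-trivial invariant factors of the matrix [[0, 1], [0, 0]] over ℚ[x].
x^2

The Jordan structure of A has elementary divisors x^2. Arranging the block sizes at each eigenvalue in decreasing order and taking row products gives the invariant factors.

Invariant factors (smallest first, each dividing the next): x^2.

Check: the last factor x^2 is the minimal polynomial, and the product x^2 is the characteristic polynomial.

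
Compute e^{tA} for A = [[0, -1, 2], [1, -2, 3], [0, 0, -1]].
A has Jordan form J = [[-1, 1, 0], [0, -1, 1], [0, 0, -1]] with A = PJP^{-1}, so e^{tA} = P e^{tJ} P^{-1}.

For a Jordan block J_k(λ), e^{tJ_k(λ)} = e^{λt} · (I + tN + t^2 N^2/2! + ... + t^{k-1} N^{k-1}/(k-1)!) where N is the nilpotent superdiagonal part.

Assembling the blocks and conjugating back gives the entries of e^{tA} as shown above.

e^{tA} = [[(t + 1)*e^{-t}, -t*e^{-t}, t*(4 - t)*e^{-t}/2], [t*e^{-t}, (1 - t)*e^{-t}, t*(6 - t)*e^{-t}/2], [0, 0, e^{-t}]]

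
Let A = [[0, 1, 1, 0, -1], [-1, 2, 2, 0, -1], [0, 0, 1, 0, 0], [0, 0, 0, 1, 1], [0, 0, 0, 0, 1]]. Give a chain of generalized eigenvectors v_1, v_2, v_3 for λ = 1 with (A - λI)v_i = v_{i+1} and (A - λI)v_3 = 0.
We seek v_1 ∈ ker((A - I)^3) \ ker((A - I)^2), then set v_{i+1} = (A - I) v_i.

One such chain is v_1 = [[-1, -2, 1, -1, 0]]^T, v_2 = [[0, 1, 0, 0, 0]]^T, v_3 = [[1, 1, 0, 0, 0]]^T. Check: (A - I) v_3 = [[0, 0, 0, 0, 0]]^T = 0.

v_1 = [[-1, -2, 1, -1, 0]]^T, v_2 = [[0, 1, 0, 0, 0]]^T, v_3 = [[1, 1, 0, 0, 0]]^T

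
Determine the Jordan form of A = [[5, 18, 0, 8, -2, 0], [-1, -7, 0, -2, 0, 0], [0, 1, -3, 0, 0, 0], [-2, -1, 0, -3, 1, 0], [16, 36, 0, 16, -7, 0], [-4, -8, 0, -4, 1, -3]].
The characteristic polynomial is det(xI - A) = (x + 3)^6, so the eigenvalues are -3 (algebraic multiplicity 6).

For λ = -3: rank(A + 3I) = 3, rank((A + 3I)^2) = 1, rank((A + 3I)^3) = 0. The eigenspace has dimension 6 - 3 = 3, so there are 3 Jordan blocks; the rank sequence gives block sizes [3, 2, 1].

Assembling the blocks gives the Jordan form J above.

J = [[-3, 1, 0, 0, 0, 0], [0, -3, 1, 0, 0, 0], [0, 0, -3, 0, 0, 0], [0, 0, 0, -3, 1, 0], [0, 0, 0, 0, -3, 0], [0, 0, 0, 0, 0, -3]]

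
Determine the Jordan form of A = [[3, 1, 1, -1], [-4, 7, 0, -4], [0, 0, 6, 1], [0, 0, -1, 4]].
J = [[5, 1, 0, 0], [0, 5, 0, 0], [0, 0, 5, 1], [0, 0, 0, 5]]

The characteristic polynomial is det(xI - A) = (x - 5)^4, so the eigenvalues are 5 (algebraic multiplicity 4).

For λ = 5: rank(A - 5I) = 2, rank((A - 5I)^2) = 0. The eigenspace has dimension 4 - 2 = 2, so there are 2 Jordan blocks; the rank sequence gives block sizes [2, 2].

Assembling the blocks gives the Jordan form J above.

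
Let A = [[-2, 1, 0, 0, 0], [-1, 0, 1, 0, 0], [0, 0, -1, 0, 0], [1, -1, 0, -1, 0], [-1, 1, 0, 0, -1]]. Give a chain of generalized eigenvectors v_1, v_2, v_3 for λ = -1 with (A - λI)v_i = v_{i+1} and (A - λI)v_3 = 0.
v_1 = [[2, 2, 1, 0, 0]]^T, v_2 = [[0, 1, 0, 0, 0]]^T, v_3 = [[1, 1, 0, -1, 1]]^T

We seek v_1 ∈ ker((A + I)^3) \ ker((A + I)^2), then set v_{i+1} = (A + I) v_i.

One such chain is v_1 = [[2, 2, 1, 0, 0]]^T, v_2 = [[0, 1, 0, 0, 0]]^T, v_3 = [[1, 1, 0, -1, 1]]^T. Check: (A + I) v_3 = [[0, 0, 0, 0, 0]]^T = 0.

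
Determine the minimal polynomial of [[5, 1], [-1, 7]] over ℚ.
m_A(x) = (x - 6)^2

The characteristic polynomial factors as (x - 6)^2. The minimal polynomial is ∏(x - λ)^{k_λ} where k_λ is the size of the largest Jordan block at λ.

For λ = 6: rank(A - 6I) = 1, and the largest Jordan block has size 2 (the smallest k with rank((A - 6I)^k) = rank((A - 6I)^(k+1))).

So m_A(x) = (x - 6)^2.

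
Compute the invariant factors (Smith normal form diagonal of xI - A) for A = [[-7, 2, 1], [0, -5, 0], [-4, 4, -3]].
x + 5, (x + 5)^2

The Jordan structure of A has elementary divisors (x + 5)^2, (x + 5). Arranging the block sizes at each eigenvalue in decreasing order and taking row products gives the invariant factors.

Invariant factors (smallest first, each dividing the next): x + 5, (x + 5)^2.

Check: the last factor (x + 5)^2 is the minimal polynomial, and the product (x + 5)^3 is the characteristic polynomial.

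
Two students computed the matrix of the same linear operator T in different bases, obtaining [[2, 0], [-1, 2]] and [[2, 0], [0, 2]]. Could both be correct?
No.

Both have characteristic polynomial (x - 2)^2, but the minimal polynomial of A is (x - 2)^2 while the minimal polynomial of B is x - 2. The minimal polynomial is a similarity invariant, so A and B are not similar.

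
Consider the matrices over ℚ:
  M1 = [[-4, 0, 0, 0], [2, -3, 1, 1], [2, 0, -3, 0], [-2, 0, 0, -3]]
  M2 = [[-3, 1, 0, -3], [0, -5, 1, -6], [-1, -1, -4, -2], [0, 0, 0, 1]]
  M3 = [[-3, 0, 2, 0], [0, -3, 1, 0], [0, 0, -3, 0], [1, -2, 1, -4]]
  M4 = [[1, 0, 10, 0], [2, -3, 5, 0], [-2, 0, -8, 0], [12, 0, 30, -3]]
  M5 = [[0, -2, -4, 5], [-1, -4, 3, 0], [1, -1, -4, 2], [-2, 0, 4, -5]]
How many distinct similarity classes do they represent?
3 classes: {M1, M3, M5}, {M2}, {M4}

Characteristic polynomials: χ_{M1} = (x + 3)^3(x + 4), χ_{M2} = (x - 1)(x + 4)^3, χ_{M3} = (x + 3)^3(x + 4), χ_{M4} = (x + 3)^3(x + 4), χ_{M5} = (x + 3)^3(x + 4).

{M1, M3, M5}: invariant factors x + 3, (x + 3)^2(x + 4).

{M2}: invariant factors (x - 1)(x + 4)^3.

{M4}: invariant factors x + 3, x + 3, (x + 3)(x + 4).

Matrices are similar if and only if their invariant-factor lists agree; the partition into similarity classes is {M1, M3, M5}, {M2}, {M4}.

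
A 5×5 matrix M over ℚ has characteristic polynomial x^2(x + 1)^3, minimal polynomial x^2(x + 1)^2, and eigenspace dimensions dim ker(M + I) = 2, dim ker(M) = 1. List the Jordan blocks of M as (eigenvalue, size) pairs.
λ = -1: algebraic multiplicity 3 (exponent in χ_M), largest block size 2 (exponent in m_M), 2 blocks (geometric multiplicity). These force block sizes [2, 1].
λ = 0: algebraic multiplicity 2 (exponent in χ_M), largest block size 2 (exponent in m_M), 1 block (geometric multiplicity). This forces block sizes [2].

Jordan blocks: (-1, 2), (-1, 1), (0, 2)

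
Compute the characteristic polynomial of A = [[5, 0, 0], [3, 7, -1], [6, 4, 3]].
xI - A = [[x - 5, 0, 0], [-3, x - 7, 1], [-6, -4, x - 3]].

Expanding det(xI - A) along the first row:
det(xI - A) = + (x - 5)·det([[x - 7, 1], [-4, x - 3]]) - (0)·det([[-3, 1], [-6, x - 3]]) + (0)·det([[-3, x - 7], [-6, -4]]).

Evaluating gives χ_A(x) = x^3 - 15x^2 + 75x - 125 = (x - 5)^3.

χ_A(x) = (x - 5)^3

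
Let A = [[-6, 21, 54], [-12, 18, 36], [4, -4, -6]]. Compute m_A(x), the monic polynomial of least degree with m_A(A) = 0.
m_A(x) = x^2(x - 6)

The characteristic polynomial factors as x^2(x - 6). The minimal polynomial is ∏(x - λ)^{k_λ} where k_λ is the size of the largest Jordan block at λ.

For λ = 0: rank(A) = 2, and the largest Jordan block has size 2 (the smallest k with rank(A^k) = rank(A^(k+1))).
For λ = 6: rank(A - 6I) = 2, and the largest Jordan block has size 1 (the smallest k with rank((A - 6I)^k) = rank((A - 6I)^(k+1))).

So m_A(x) = x^2(x - 6).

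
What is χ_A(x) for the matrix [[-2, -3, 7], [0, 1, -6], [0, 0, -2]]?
χ_A(x) = (x - 1)(x + 2)^2

xI - A = [[x + 2, 3, -7], [0, x - 1, 6], [0, 0, x + 2]].

Expanding det(xI - A) along the first row:
det(xI - A) = + (x + 2)·det([[x - 1, 6], [0, x + 2]]) - (3)·det([[0, 6], [0, x + 2]]) + (-7)·det([[0, x - 1], [0, 0]]).

Evaluating gives χ_A(x) = x^3 + 3x^2 - 4 = (x - 1)(x + 2)^2.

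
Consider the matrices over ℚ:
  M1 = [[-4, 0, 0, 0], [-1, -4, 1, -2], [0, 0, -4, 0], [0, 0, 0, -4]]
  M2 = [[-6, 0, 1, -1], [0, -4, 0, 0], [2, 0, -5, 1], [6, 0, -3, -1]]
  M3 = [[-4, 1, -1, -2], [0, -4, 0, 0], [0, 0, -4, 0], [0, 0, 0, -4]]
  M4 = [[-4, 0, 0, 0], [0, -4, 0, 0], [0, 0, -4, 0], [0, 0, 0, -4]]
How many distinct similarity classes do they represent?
Characteristic polynomials: χ_{M1} = (x + 4)^4, χ_{M2} = (x + 4)^4, χ_{M3} = (x + 4)^4, χ_{M4} = (x + 4)^4.

{M1, M2, M3}: invariant factors x + 4, x + 4, (x + 4)^2.

{M4}: invariant factors x + 4, x + 4, x + 4, x + 4.

Matrices are similar if and only if their invariant-factor lists agree; the partition into similarity classes is {M1, M2, M3}, {M4}.

2 classes: {M1, M2, M3}, {M4}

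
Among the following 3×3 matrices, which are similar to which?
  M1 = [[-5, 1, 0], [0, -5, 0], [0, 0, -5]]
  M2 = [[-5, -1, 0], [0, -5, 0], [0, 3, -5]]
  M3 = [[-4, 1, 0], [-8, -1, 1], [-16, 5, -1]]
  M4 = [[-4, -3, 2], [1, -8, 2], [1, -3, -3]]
2 classes: {M1, M2, M4}, {M3}

Characteristic polynomials: χ_{M1} = (x + 5)^3, χ_{M2} = (x + 5)^3, χ_{M3} = (x + 2)^3, χ_{M4} = (x + 5)^3.

{M1, M2, M4}: invariant factors x + 5, (x + 5)^2.

{M3}: invariant factors (x + 2)^3.

Matrices are similar if and only if their invariant-factor lists agree; the partition into similarity classes is {M1, M2, M4}, {M3}.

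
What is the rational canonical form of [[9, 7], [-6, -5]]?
R = [[0, 3], [1, 4]]

The invariant factors of A (the non-unit diagonal entries of the Smith normal form of xI - A over ℚ[x]) are x^2 - 4x - 3, each dividing the next. The characteristic polynomial is their product, x^2 - 4x - 3.

The rational canonical form is the block-diagonal matrix of companion matrices C(f_i):
R = [[0, 3], [1, 4]].

Note the characteristic polynomial does not split into linear factors over ℚ, so A has no Jordan form over ℚ; the rational canonical form exists over any field.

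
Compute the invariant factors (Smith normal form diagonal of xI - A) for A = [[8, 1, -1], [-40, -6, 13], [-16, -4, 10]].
(x - 4)^3

The Jordan structure of A has elementary divisors (x - 4)^3. Arranging the block sizes at each eigenvalue in decreasing order and taking row products gives the invariant factors.

Invariant factors (smallest first, each dividing the next): (x - 4)^3.

Check: the last factor (x - 4)^3 is the minimal polynomial, and the product (x - 4)^3 is the characteristic polynomial.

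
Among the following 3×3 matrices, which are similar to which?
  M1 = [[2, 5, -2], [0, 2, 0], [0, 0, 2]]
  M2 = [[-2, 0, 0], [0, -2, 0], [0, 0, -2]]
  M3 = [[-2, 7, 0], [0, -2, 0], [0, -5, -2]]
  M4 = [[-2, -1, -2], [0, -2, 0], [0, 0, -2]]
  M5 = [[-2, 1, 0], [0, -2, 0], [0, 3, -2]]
3 classes: {M1}, {M2}, {M3, M4, M5}

Characteristic polynomials: χ_{M1} = (x - 2)^3, χ_{M2} = (x + 2)^3, χ_{M3} = (x + 2)^3, χ_{M4} = (x + 2)^3, χ_{M5} = (x + 2)^3.

{M1}: invariant factors x - 2, (x - 2)^2.

{M2}: invariant factors x + 2, x + 2, x + 2.

{M3, M4, M5}: invariant factors x + 2, (x + 2)^2.

Matrices are similar if and only if their invariant-factor lists agree; the partition into similarity classes is {M1}, {M2}, {M3, M4, M5}.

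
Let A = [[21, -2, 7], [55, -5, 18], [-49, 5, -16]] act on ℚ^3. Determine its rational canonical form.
R = [[0, 0, 4], [1, 0, -2], [0, 1, 0]]

The invariant factors of A (the non-unit diagonal entries of the Smith normal form of xI - A over ℚ[x]) are x^3 + 2x - 4, each dividing the next. The characteristic polynomial is their product, x^3 + 2x - 4.

The rational canonical form is the block-diagonal matrix of companion matrices C(f_i):
R = [[0, 0, 4], [1, 0, -2], [0, 1, 0]].

Note the characteristic polynomial does not split into linear factors over ℚ, so A has no Jordan form over ℚ; the rational canonical form exists over any field.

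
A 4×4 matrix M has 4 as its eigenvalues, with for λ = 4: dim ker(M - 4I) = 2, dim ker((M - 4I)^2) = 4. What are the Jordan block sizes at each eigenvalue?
λ = 4: successive nullity increments [2, 2] count blocks of size ≥ k; block sizes are [2, 2].

Jordan blocks: (4, 2), (4, 2)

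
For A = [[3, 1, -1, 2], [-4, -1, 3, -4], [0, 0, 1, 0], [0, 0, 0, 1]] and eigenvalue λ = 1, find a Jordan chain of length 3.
v_1 = [[0, 1, 1, 0]]^T, v_2 = [[0, 1, 0, 0]]^T, v_3 = [[1, -2, 0, 0]]^T

We seek v_1 ∈ ker((A - I)^3) \ ker((A - I)^2), then set v_{i+1} = (A - I) v_i.

One such chain is v_1 = [[0, 1, 1, 0]]^T, v_2 = [[0, 1, 0, 0]]^T, v_3 = [[1, -2, 0, 0]]^T. Check: (A - I) v_3 = [[0, 0, 0, 0]]^T = 0.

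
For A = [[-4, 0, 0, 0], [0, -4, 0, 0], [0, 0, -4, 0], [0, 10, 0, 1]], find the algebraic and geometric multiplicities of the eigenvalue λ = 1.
algebraic multiplicity 1, geometric multiplicity 1

The characteristic polynomial is (x - 1)(x + 4)^3, so the factor x - 1 appears with exponent 1: the algebraic multiplicity is 1.

rank(A - I) = 3, so the eigenspace has dimension 4 - 3 = 1: the geometric multiplicity is 1.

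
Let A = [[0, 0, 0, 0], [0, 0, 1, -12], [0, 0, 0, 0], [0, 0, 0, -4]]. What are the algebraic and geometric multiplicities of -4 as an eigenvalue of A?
algebraic multiplicity 1, geometric multiplicity 1

The characteristic polynomial is x^3(x + 4), so the factor x + 4 appears with exponent 1: the algebraic multiplicity is 1.

rank(A + 4I) = 3, so the eigenspace has dimension 4 - 3 = 1: the geometric multiplicity is 1.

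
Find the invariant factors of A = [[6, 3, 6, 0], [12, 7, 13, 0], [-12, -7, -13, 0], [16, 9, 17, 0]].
x, x^3

The Jordan structure of A has elementary divisors x^3, x. Arranging the block sizes at each eigenvalue in decreasing order and taking row products gives the invariant factors.

Invariant factors (smallest first, each dividing the next): x, x^3.

Check: the last factor x^3 is the minimal polynomial, and the product x^4 is the characteristic polynomial.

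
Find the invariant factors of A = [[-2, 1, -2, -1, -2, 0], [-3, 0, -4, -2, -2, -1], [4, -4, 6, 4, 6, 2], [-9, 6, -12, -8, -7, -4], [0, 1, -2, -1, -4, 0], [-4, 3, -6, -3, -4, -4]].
The Jordan structure of A has elementary divisors (x + 2)^3, (x + 2)^2, (x + 2). Arranging the block sizes at each eigenvalue in decreasing order and taking row products gives the invariant factors.

Invariant factors (smallest first, each dividing the next): x + 2, (x + 2)^2, (x + 2)^3.

Check: the last factor (x + 2)^3 is the minimal polynomial, and the product (x + 2)^6 is the characteristic polynomial.

x + 2, (x + 2)^2, (x + 2)^3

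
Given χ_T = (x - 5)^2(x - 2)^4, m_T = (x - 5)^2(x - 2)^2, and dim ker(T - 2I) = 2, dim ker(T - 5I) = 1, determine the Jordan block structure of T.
λ = 2: algebraic multiplicity 4 (exponent in χ_T), largest block size 2 (exponent in m_T), 2 blocks (geometric multiplicity). These force block sizes [2, 2].
λ = 5: algebraic multiplicity 2 (exponent in χ_T), largest block size 2 (exponent in m_T), 1 block (geometric multiplicity). This forces block sizes [2].

Jordan blocks: (2, 2), (2, 2), (5, 2)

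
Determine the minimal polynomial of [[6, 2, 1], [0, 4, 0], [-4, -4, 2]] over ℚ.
The characteristic polynomial factors as (x - 4)^3. The minimal polynomial is ∏(x - λ)^{k_λ} where k_λ is the size of the largest Jordan block at λ.

For λ = 4: rank(A - 4I) = 1, and the largest Jordan block has size 2 (the smallest k with rank((A - 4I)^k) = rank((A - 4I)^(k+1))).

So m_A(x) = (x - 4)^2.

m_A(x) = (x - 4)^2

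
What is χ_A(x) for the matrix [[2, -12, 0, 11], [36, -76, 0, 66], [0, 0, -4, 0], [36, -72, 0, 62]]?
χ_A(x) = (x + 4)^4

xI - A = [[x - 2, 12, 0, -11], [-36, x + 76, 0, -66], [0, 0, x + 4, 0], [-36, 72, 0, x - 62]].

Expanding det(xI - A) along the first row:
det(xI - A) = + (x - 2)·det([[x + 76, 0, -66], [0, x + 4, 0], [72, 0, x - 62]]) - (12)·det([[-36, 0, -66], [0, x + 4, 0], [-36, 0, x - 62]]) + (0)·det([[-36, x + 76, -66], [0, 0, 0], [-36, 72, x - 62]]) - (-11)·det([[-36, x + 76, 0], [0, 0, x + 4], [-36, 72, 0]]).

Evaluating gives χ_A(x) = x^4 + 16x^3 + 96x^2 + 256x + 256 = (x + 4)^4.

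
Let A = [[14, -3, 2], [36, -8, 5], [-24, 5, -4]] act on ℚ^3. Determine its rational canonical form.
The invariant factors of A (the non-unit diagonal entries of the Smith normal form of xI - A over ℚ[x]) are (x + 1)(x^2 - 3x - 2), each dividing the next. The characteristic polynomial is their product, (x + 1)(x^2 - 3x - 2).

The rational canonical form is the block-diagonal matrix of companion matrices C(f_i):
R = [[0, 0, 2], [1, 0, 5], [0, 1, 2]].

Note the characteristic polynomial does not split into linear factors over ℚ, so A has no Jordan form over ℚ; the rational canonical form exists over any field.

R = [[0, 0, 2], [1, 0, 5], [0, 1, 2]]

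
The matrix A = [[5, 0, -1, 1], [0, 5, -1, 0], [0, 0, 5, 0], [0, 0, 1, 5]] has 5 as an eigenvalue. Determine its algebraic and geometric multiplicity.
algebraic multiplicity 4, geometric multiplicity 2

The characteristic polynomial is (x - 5)^4, so the factor x - 5 appears with exponent 4: the algebraic multiplicity is 4.

rank(A - 5I) = 2, so the eigenspace has dimension 4 - 2 = 2: the geometric multiplicity is 2.

Since 2 < 4, A is not diagonalizable.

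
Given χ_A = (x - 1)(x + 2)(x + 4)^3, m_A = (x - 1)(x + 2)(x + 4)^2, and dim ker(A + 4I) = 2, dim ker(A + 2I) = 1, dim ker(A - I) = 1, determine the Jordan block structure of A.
λ = -4: algebraic multiplicity 3 (exponent in χ_A), largest block size 2 (exponent in m_A), 2 blocks (geometric multiplicity). These force block sizes [2, 1].
λ = -2: algebraic multiplicity 1 (exponent in χ_A), largest block size 1 (exponent in m_A), 1 block (geometric multiplicity). This forces block sizes [1].
λ = 1: algebraic multiplicity 1 (exponent in χ_A), largest block size 1 (exponent in m_A), 1 block (geometric multiplicity). This forces block sizes [1].

Jordan blocks: (-4, 2), (-4, 1), (-2, 1), (1, 1)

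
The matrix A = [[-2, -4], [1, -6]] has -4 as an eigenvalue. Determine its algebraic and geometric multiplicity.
algebraic multiplicity 2, geometric multiplicity 1

The characteristic polynomial is (x + 4)^2, so the factor x + 4 appears with exponent 2: the algebraic multiplicity is 2.

rank(A + 4I) = 1, so the eigenspace has dimension 2 - 1 = 1: the geometric multiplicity is 1.

Since 1 < 2, A is not diagonalizable.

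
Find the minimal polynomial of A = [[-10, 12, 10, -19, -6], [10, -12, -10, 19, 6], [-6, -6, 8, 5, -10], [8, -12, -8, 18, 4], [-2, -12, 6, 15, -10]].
The characteristic polynomial factors as x^2(x + 2)^3. The minimal polynomial is ∏(x - λ)^{k_λ} where k_λ is the size of the largest Jordan block at λ.

For λ = -2: rank(A + 2I) = 3, and the largest Jordan block has size 2 (the smallest k with rank((A + 2I)^k) = rank((A + 2I)^(k+1))).
For λ = 0: rank(A) = 3, and the largest Jordan block has size 1 (the smallest k with rank(A^k) = rank(A^(k+1))).

So m_A(x) = x(x + 2)^2.

m_A(x) = x(x + 2)^2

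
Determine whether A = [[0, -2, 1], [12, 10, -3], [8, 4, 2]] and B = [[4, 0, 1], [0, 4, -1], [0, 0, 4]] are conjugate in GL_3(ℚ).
Yes.

Two matrices over a field are similar if and only if they have the same invariant factors.

Both A and B have characteristic polynomial (x - 4)^3 and minimal polynomial (x - 4)^2. Computing further, both have invariant factors x - 4, (x - 4)^2. Hence A and B are similar.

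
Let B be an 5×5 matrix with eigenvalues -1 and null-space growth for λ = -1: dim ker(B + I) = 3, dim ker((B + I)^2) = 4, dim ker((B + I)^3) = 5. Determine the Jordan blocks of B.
λ = -1: successive nullity increments [3, 1, 1] count blocks of size ≥ k; block sizes are [3, 1, 1].

Jordan blocks: (-1, 3), (-1, 1), (-1, 1)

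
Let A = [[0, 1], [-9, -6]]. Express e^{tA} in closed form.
e^{tA} = [[(3*t + 1)*e^{-3*t}, t*e^{-3*t}], [-9*t*e^{-3*t}, (1 - 3*t)*e^{-3*t}]]

A has Jordan form J = [[-3, 1], [0, -3]] with A = PJP^{-1}, so e^{tA} = P e^{tJ} P^{-1}.

For a Jordan block J_k(λ), e^{tJ_k(λ)} = e^{λt} · (I + tN + t^2 N^2/2! + ... + t^{k-1} N^{k-1}/(k-1)!) where N is the nilpotent superdiagonal part.

Assembling the blocks and conjugating back gives the entries of e^{tA} as shown above.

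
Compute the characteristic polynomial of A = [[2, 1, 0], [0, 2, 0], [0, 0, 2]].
χ_A(x) = (x - 2)^3

xI - A = [[x - 2, -1, 0], [0, x - 2, 0], [0, 0, x - 2]].

Expanding det(xI - A) along the first row:
det(xI - A) = + (x - 2)·det([[x - 2, 0], [0, x - 2]]) - (-1)·det([[0, 0], [0, x - 2]]) + (0)·det([[0, x - 2], [0, 0]]).

Evaluating gives χ_A(x) = x^3 - 6x^2 + 12x - 8 = (x - 2)^3.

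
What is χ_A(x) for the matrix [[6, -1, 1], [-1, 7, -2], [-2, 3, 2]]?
xI - A = [[x - 6, 1, -1], [1, x - 7, 2], [2, -3, x - 2]].

Expanding det(xI - A) along the first row:
det(xI - A) = + (x - 6)·det([[x - 7, 2], [-3, x - 2]]) - (1)·det([[1, 2], [2, x - 2]]) + (-1)·det([[1, x - 7], [2, -3]]).

Evaluating gives χ_A(x) = x^3 - 15x^2 + 75x - 125 = (x - 5)^3.

χ_A(x) = (x - 5)^3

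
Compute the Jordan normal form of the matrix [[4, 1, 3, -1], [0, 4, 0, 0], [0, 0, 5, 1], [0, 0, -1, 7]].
The characteristic polynomial is det(xI - A) = (x - 6)^2(x - 4)^2, so the eigenvalues are 4 (algebraic multiplicity 2), 6 (algebraic multiplicity 2).

For λ = 4: rank(A - 4I) = 3, rank((A - 4I)^2) = 2. The eigenspace has dimension 4 - 3 = 1, so there is 1 Jordan block; the rank sequence gives block sizes [2].

For λ = 6: rank(A - 6I) = 3, rank((A - 6I)^2) = 2. The eigenspace has dimension 4 - 3 = 1, so there is 1 Jordan block; the rank sequence gives block sizes [2].

Assembling the blocks gives the Jordan form J above.

J = [[4, 1, 0, 0], [0, 4, 0, 0], [0, 0, 6, 1], [0, 0, 0, 6]]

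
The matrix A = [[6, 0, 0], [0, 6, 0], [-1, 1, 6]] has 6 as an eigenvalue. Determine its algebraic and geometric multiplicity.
The characteristic polynomial is (x - 6)^3, so the factor x - 6 appears with exponent 3: the algebraic multiplicity is 3.

rank(A - 6I) = 1, so the eigenspace has dimension 3 - 1 = 2: the geometric multiplicity is 2.

Since 2 < 3, A is not diagonalizable.

algebraic multiplicity 3, geometric multiplicity 2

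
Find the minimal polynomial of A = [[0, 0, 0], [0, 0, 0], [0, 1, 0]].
m_A(x) = x^2

The characteristic polynomial factors as x^3. The minimal polynomial is ∏(x - λ)^{k_λ} where k_λ is the size of the largest Jordan block at λ.

For λ = 0: rank(A) = 1, and the largest Jordan block has size 2 (the smallest k with rank(A^k) = rank(A^(k+1))).

So m_A(x) = x^2.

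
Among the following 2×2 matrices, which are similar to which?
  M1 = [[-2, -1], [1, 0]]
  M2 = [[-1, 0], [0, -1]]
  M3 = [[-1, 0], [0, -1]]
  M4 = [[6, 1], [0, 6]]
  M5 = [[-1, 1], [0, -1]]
3 classes: {M1, M5}, {M2, M3}, {M4}

Characteristic polynomials: χ_{M1} = (x + 1)^2, χ_{M2} = (x + 1)^2, χ_{M3} = (x + 1)^2, χ_{M4} = (x - 6)^2, χ_{M5} = (x + 1)^2.

{M1, M5}: invariant factors (x + 1)^2.

{M2, M3}: invariant factors x + 1, x + 1.

{M4}: invariant factors (x - 6)^2.

Matrices are similar if and only if their invariant-factor lists agree; the partition into similarity classes is {M1, M5}, {M2, M3}, {M4}.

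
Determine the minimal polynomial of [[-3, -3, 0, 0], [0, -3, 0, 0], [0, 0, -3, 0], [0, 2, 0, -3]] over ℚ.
The characteristic polynomial factors as (x + 3)^4. The minimal polynomial is ∏(x - λ)^{k_λ} where k_λ is the size of the largest Jordan block at λ.

For λ = -3: rank(A + 3I) = 1, and the largest Jordan block has size 2 (the smallest k with rank((A + 3I)^k) = rank((A + 3I)^(k+1))).

So m_A(x) = (x + 3)^2.

m_A(x) = (x + 3)^2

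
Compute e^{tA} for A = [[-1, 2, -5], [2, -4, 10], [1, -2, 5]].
A has Jordan form J = [[0, 1, 0], [0, 0, 0], [0, 0, 0]] with A = PJP^{-1}, so e^{tA} = P e^{tJ} P^{-1}.

For a Jordan block J_k(λ), e^{tJ_k(λ)} = e^{λt} · (I + tN + t^2 N^2/2! + ... + t^{k-1} N^{k-1}/(k-1)!) where N is the nilpotent superdiagonal part.

Assembling the blocks and conjugating back gives the entries of e^{tA} as shown above.

e^{tA} = [[1 - t, 2*t, -5*t], [2*t, 1 - 4*t, 10*t], [t, -2*t, 5*t + 1]]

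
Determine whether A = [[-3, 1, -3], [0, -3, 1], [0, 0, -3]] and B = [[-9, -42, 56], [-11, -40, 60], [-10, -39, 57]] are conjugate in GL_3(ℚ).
No.

trace(A) = -9 but trace(B) = 8. The trace is a similarity invariant, so A and B are not similar.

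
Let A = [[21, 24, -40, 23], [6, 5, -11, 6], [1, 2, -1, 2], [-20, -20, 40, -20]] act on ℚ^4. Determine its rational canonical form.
R = [[0, 0, 0, -20], [1, 0, 0, -23], [0, 1, 0, 3], [0, 0, 1, 5]]

The invariant factors of A (the non-unit diagonal entries of the Smith normal form of xI - A over ℚ[x]) are (x - 4)(x + 1)(x^2 - 2x - 5), each dividing the next. The characteristic polynomial is their product, (x - 4)(x + 1)(x^2 - 2x - 5).

The rational canonical form is the block-diagonal matrix of companion matrices C(f_i):
R = [[0, 0, 0, -20], [1, 0, 0, -23], [0, 1, 0, 3], [0, 0, 1, 5]].

Note the characteristic polynomial does not split into linear factors over ℚ, so A has no Jordan form over ℚ; the rational canonical form exists over any field.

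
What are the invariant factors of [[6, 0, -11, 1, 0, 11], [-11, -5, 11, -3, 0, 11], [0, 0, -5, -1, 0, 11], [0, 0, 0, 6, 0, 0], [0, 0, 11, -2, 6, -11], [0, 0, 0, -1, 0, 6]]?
The Jordan structure of A has elementary divisors (x + 5), (x + 5), (x - 6)^2, (x - 6), (x - 6). Arranging the block sizes at each eigenvalue in decreasing order and taking row products gives the invariant factors.

Invariant factors (smallest first, each dividing the next): x - 6, (x - 6)(x + 5), (x - 6)^2(x + 5).

Check: the last factor (x - 6)^2(x + 5) is the minimal polynomial, and the product (x - 6)^4(x + 5)^2 is the characteristic polynomial.

x - 6, (x - 6)(x + 5), (x - 6)^2(x + 5)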